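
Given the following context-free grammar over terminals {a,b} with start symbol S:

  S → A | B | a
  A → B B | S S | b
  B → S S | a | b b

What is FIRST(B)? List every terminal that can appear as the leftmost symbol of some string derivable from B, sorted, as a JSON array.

FIRST sets, iterate to fixpoint:
round 1:
  A via A→b: +{b}
  B via B→a: +{a}
  B via B→b b: +{b}
  S via S→A: +{b}
  S via S→B: +{a}
  FIRST(S)={a,b}  FIRST(A)={b}  FIRST(B)={a,b}
round 2:
  A via A→B B: +{a}
  FIRST(S)={a,b}  FIRST(A)={a,b}  FIRST(B)={a,b}
round 3: — fixpoint
  FIRST(S)={a,b}  FIRST(A)={a,b}  FIRST(B)={a,b}

FIRST(B) = ["a", "b"]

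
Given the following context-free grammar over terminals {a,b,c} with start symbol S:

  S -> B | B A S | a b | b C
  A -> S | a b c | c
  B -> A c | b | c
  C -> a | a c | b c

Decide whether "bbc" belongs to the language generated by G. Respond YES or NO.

Convert to CNF:
  S -> A T0 | B X5 | T1 T2 | T2 C | b | c
  A -> A T0 | B X3 | T1 T2 | T1 X4 | T2 C | b | c
  B -> A T0 | b | c
  C -> T1 T0 | T2 T0 | a
  T0 -> c
  T1 -> a
  T2 -> b
  X3 -> A S
  X4 -> T2 T0
  X5 -> A S

CYK table (by increasing span):
  T[0,0] 'b' = {A,B,S,T2}  orig:{A,B,S}
  T[1,1] 'b' = {A,B,S,T2}  orig:{A,B,S}
  T[2,2] 'c' = {A,B,S,T0}  orig:{A,B,S}
  T[0,1] 'bb' = {X3,X5}  orig:{}
  T[1,2] 'bc' = {A,B,C,S,X3,X4,X5}  orig:{A,B,C,S}
  T[0,2] 'bbc' = {A,S,X3,X5}  orig:{A,S}

S ∈ T[0,2] ⇒ YES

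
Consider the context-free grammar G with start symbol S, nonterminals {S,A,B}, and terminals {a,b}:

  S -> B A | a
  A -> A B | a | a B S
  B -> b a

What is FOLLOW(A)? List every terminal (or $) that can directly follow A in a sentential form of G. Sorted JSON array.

FIRST iteration:
[1]
  A via A→a: +{a}
  B via B→b a: +{b}
  S via S→B A: +{b}
  S via S→a: +{a}
  S: {a,b}  A: {a}  B: {b}
[2] (no change)
  S: {a,b}  A: {a}  B: {b}

FOLLOW iteration:
FOLLOW(S) := {$}
pass 1:
  A→A B: FOLLOW(A) ⊇ FIRST(B) = {b}; new: +{b}
  A→A B: FOLLOW(B) ⊇ FOLLOW(A) ⊇ {b}; new: +{b}
  A→a B S: FOLLOW(B) ⊇ FIRST(S) = {a,b}; new: +{a}
  A→a B S: FOLLOW(S) ⊇ FOLLOW(A) ⊇ {b}; new: +{b}
  S→B A: FOLLOW(A) ⊇ FOLLOW(S) ⊇ {$,b}; new: +{$}
  FOLLOW[S]={$,b}  FOLLOW[A]={$,b}  FOLLOW[B]={a,b}
pass 2:
  A→A B: FOLLOW(B) ⊇ FOLLOW(A) ⊇ {$,b}; new: +{$}
  FOLLOW[S]={$,b}  FOLLOW[A]={$,b}  FOLLOW[B]={$,a,b}
pass 3: (stable)
  FOLLOW[S]={$,b}  FOLLOW[A]={$,b}  FOLLOW[B]={$,a,b}

FOLLOW(A) = ["$", "b"]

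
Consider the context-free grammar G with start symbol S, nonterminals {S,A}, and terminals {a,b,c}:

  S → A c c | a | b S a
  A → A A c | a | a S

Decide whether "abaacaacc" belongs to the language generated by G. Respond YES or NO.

Convert to CNF:
  S -> A X4 | T2 X5 | a
  A -> A X3 | T1 S | a
  T0 -> c
  T1 -> a
  T2 -> b
  X3 -> A T0
  X4 -> T0 T0
  X5 -> S T1

CYK table (by increasing span):
  cell(0,0) a: {A,S,T1}  orig:{A,S}
  cell(1,1) b: {T2}  orig:{}
  cell(2,2) a: {A,S,T1}  orig:{A,S}
  cell(3,3) a: {A,S,T1}  orig:{A,S}
  cell(4,4) c: {T0}  orig:{}
  cell(5,5) a: {A,S,T1}  orig:{A,S}
  cell(6,6) a: {A,S,T1}  orig:{A,S}
  cell(7,7) c: {T0}  orig:{}
  cell(8,8) c: {T0}  orig:{}
  cell(0,1) ab: ∅
  cell(1,2) ba: ∅
  cell(2,3) aa: {A,X5}  orig:{A}
  cell(3,4) ac: {X3}  orig:{}
  cell(4,5) ca: ∅
  cell(5,6) aa: {A,X5}  orig:{A}
  cell(6,7) ac: {X3}  orig:{}
  cell(7,8) cc: {X4}  orig:{}
  cell(0,2) aba: ∅
  cell(1,3) baa: {S}
  cell(2,4) aac: {A,X3}  orig:{A}
  cell(3,5) aca: ∅
  cell(4,6) caa: ∅
  cell(5,7) aac: {A,X3}  orig:{A}
  cell(6,8) acc: {S}
  cell(0,3) abaa: {A}
  cell(1,4) baac: ∅
  cell(2,5) aaca: ∅
  cell(3,6) acaa: ∅
  cell(4,7) caac: ∅
  cell(5,8) aacc: {A,S,X3}  orig:{A,S}
  cell(0,4) abaac: {X3}  orig:{}
  cell(1,5) baaca: ∅
  cell(2,6) aacaa: ∅
  cell(3,7) acaac: ∅
  cell(4,8) caacc: ∅
  cell(0,5) abaaca: ∅
  cell(1,6) baacaa: ∅
  cell(2,7) aacaac: {A}
  cell(3,8) acaacc: ∅
  cell(0,6) abaacaa: ∅
  cell(1,7) baacaac: ∅
  cell(2,8) aacaacc: {A,X3}  orig:{A}
  cell(0,7) abaacaac: ∅
  cell(1,8) baacaacc: ∅
  cell(0,8) abaacaacc: ∅

S ∉ T[0,8] ⇒ NO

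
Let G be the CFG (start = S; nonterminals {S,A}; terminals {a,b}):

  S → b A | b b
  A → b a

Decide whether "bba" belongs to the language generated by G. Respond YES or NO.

CNF form of G:
  S -> T0 A | T0 T0
  A -> T0 T1
  T0 -> b
  T1 -> a

CYK fill:
  [0..0]={T0}  "b"  orig:{}
  [1..1]={T0}  "b"  orig:{}
  [2..2]={T1}  "a"  orig:{}
  [0..1]={S}  "bb"
  [1..2]={A}  "ba"
  [0..2]={S}  "bba"

S ∈ T[0,2] ⇒ YES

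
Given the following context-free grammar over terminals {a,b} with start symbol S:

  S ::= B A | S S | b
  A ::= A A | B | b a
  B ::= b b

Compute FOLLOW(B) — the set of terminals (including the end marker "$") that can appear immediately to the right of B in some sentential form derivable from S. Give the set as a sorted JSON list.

Compute FIRST by fixpoint:
pass 1:
  A via A→b a: +{b}
  B via B→b b: +{b}
  S via S→B A: +{b}
  FIRST[S]={b}  FIRST[A]={b}  FIRST[B]={b}
pass 2: done
  FIRST[S]={b}  FIRST[A]={b}  FIRST[B]={b}

FOLLOW iteration:
FOLLOW(S) := {$}
round 1:
  A→A A: FOLLOW(A) ⊇ FIRST(A) = {b}; new: +{b}
  A→B: FOLLOW(B) ⊇ FOLLOW(A) ⊇ {b}; new: +{b}
  S→B A: FOLLOW(A) ⊇ FOLLOW(S) ⊇ {$}; new: +{$}
  S→S S: FOLLOW(S) ⊇ FIRST(S) = {b}; new: +{b}
  FOLLOW(S)={$,b}  FOLLOW(A)={$,b}  FOLLOW(B)={b}
round 2:
  A→B: FOLLOW(B) ⊇ FOLLOW(A) ⊇ {$,b}; new: +{$}
  FOLLOW(S)={$,b}  FOLLOW(A)={$,b}  FOLLOW(B)={$,b}
round 3: (no change)
  FOLLOW(S)={$,b}  FOLLOW(A)={$,b}  FOLLOW(B)={$,b}

FOLLOW(B) = ["$", "b"]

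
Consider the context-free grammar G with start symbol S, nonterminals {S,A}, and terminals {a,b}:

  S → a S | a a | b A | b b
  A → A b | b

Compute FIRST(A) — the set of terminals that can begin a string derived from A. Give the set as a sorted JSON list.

FIRST sets, iterate to fixpoint:
[1]
  A via A→b: +{b}
  S via S→a S: +{a}
  S via S→b A: +{b}
  S: {a,b}  A: {b}
[2] (stable)
  S: {a,b}  A: {b}

FIRST(A) = ["b"]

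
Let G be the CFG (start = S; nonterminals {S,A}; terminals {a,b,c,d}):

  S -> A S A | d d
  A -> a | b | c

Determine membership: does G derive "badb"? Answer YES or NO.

Convert to CNF:
  S -> A X1 | T0 T0
  A -> a | b | c
  T0 -> d
  X1 -> S A

CYK table (by increasing span):
  [0..0]={A}  "b"
  [1..1]={A}  "a"
  [2..2]={T0}  "d"  orig:{}
  [3..3]={A}  "b"
  [0..1]=∅  "ba"
  [1..2]=∅  "ad"
  [2..3]=∅  "db"
  [0..2]=∅  "bad"
  [1..3]=∅  "adb"
  [0..3]=∅  "badb"

S ∉ T[0,3] ⇒ NO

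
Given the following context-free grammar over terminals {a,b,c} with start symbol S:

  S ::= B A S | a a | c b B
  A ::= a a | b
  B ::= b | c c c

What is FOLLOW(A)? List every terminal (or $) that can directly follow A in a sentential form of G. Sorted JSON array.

Compute FIRST by fixpoint:
round 1:
  A via A→a a: +{a}
  A via A→b: +{b}
  B via B→b: +{b}
  B via B→c c c: +{c}
  S via S→B A S: +{b,c}
  S via S→a a: +{a}
  S: {a,b,c}  A: {a,b}  B: {b,c}
round 2: (stable)
  S: {a,b,c}  A: {a,b}  B: {b,c}

FOLLOW iteration:
initialize: $ ∈ FOLLOW(S)
round 1:
  S→B A S: FOLLOW(B) ⊇ FIRST(A) = {a,b}; new: +{a,b}
  S→B A S: FOLLOW(A) ⊇ FIRST(S) = {a,b,c}; new: +{a,b,c}
  S→c b B: FOLLOW(B) ⊇ FOLLOW(S) ⊇ {$}; new: +{$}
  FOLLOW[S]={$}  FOLLOW[A]={a,b,c}  FOLLOW[B]={$,a,b}
round 2: (no change)
  FOLLOW[S]={$}  FOLLOW[A]={a,b,c}  FOLLOW[B]={$,a,b}

FOLLOW(A) = ["a", "b", "c"]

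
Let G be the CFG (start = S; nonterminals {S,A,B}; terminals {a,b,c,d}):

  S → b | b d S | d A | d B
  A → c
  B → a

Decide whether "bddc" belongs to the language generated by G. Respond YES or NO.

Convert to CNF:
  S -> T0 X2 | T1 A | T1 B | b
  A -> c
  B -> a
  T0 -> b
  T1 -> d
  X2 -> T1 S

Fill CYK table bottom-up:
  T[0,0] 'b' = {S,T0}  orig:{S}
  T[1,1] 'd' = {T1}  orig:{}
  T[2,2] 'd' = {T1}  orig:{}
  T[3,3] 'c' = {A}
  T[0,1] 'bd' = ∅
  T[1,2] 'dd' = ∅
  T[2,3] 'dc' = {S}
  T[0,2] 'bdd' = ∅
  T[1,3] 'ddc' = {X2}  orig:{}
  T[0,3] 'bddc' = {S}

S ∈ T[0,3] ⇒ YES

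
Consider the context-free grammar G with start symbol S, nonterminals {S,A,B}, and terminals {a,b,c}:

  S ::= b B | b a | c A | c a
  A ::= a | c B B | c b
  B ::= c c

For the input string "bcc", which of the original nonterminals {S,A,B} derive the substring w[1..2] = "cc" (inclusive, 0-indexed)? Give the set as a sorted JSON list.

Convert to CNF:
  S -> T0 A | T0 T2 | T1 B | T1 T2
  A -> T0 T1 | T0 X3 | a
  B -> T0 T0
  T0 -> c
  T1 -> b
  T2 -> a
  X3 -> B B

CYK table (by increasing span), restricted to cells inside w[1..2]:
  T[1,1] 'c' = {T0}  orig:{}
  T[2,2] 'c' = {T0}  orig:{}
  T[1,2] 'cc' = {B}

Original NTs in T[1,2] deriving "cc": ["B"]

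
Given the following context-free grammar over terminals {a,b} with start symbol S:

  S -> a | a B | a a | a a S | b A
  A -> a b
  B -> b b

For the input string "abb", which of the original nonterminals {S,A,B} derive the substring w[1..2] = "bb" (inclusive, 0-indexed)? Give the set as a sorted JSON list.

Convert to CNF:
  S -> T0 B | T0 T0 | T0 X2 | T1 A | a
  A -> T0 T1
  B -> T1 T1
  T0 -> a
  T1 -> b
  X2 -> T0 S

CYK fill — only the sub-triangle for w[1..2]:
  T[1,1] 'b' = {T1}  orig:{}
  T[2,2] 'b' = {T1}  orig:{}
  T[1,2] 'bb' = {B}

Original NTs in T[1,2] deriving "bb": ["B"]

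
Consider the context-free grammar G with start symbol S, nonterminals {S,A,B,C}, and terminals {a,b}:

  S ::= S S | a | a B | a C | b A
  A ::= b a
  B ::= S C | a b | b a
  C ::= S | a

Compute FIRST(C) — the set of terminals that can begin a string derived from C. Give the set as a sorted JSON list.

FIRST sets, iterate to fixpoint:
iter 1:
  A via A→b a: +{b}
  B via B→a b: +{a}
  B via B→b a: +{b}
  C via C→a: +{a}
  S via S→a: +{a}
  S via S→b A: +{b}
  FIRST(S)={a,b}  FIRST(A)={b}  FIRST(B)={a,b}  FIRST(C)={a}
iter 2:
  C via C→S: +{b}
  FIRST(S)={a,b}  FIRST(A)={b}  FIRST(B)={a,b}  FIRST(C)={a,b}
iter 3: — fixpoint
  FIRST(S)={a,b}  FIRST(A)={b}  FIRST(B)={a,b}  FIRST(C)={a,b}

FIRST(C) = ["a", "b"]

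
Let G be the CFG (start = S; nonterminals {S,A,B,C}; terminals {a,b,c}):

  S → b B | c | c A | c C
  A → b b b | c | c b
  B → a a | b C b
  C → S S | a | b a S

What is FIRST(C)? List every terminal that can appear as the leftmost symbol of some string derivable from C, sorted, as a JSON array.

FIRST iteration:
round 1:
  A via A→b b b: +{b}
  A via A→c: +{c}
  B via B→a a: +{a}
  B via B→b C b: +{b}
  C via C→a: +{a}
  C via C→b a S: +{b}
  S via S→b B: +{b}
  S via S→c: +{c}
  S: {b,c}  A: {b,c}  B: {a,b}  C: {a,b}
round 2:
  C via C→S S: +{c}
  S: {b,c}  A: {b,c}  B: {a,b}  C: {a,b,c}
round 3: (stable)
  S: {b,c}  A: {b,c}  B: {a,b}  C: {a,b,c}

FIRST(C) = ["a", "b", "c"]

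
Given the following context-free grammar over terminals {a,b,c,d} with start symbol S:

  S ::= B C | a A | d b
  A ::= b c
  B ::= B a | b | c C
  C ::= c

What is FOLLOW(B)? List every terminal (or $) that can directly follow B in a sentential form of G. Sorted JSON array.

FIRST sets, iterate to fixpoint:
[1]
  A via A→b c: +{b}
  B via B→b: +{b}
  B via B→c C: +{c}
  C via C→c: +{c}
  S via S→B C: +{b,c}
  S via S→a A: +{a}
  S via S→d b: +{d}
  FIRST[S]={a,b,c,d}  FIRST[A]={b}  FIRST[B]={b,c}  FIRST[C]={c}
[2] (no change)
  FIRST[S]={a,b,c,d}  FIRST[A]={b}  FIRST[B]={b,c}  FIRST[C]={c}

FOLLOW sets:
FOLLOW(S) := {$}
iter 1:
  B→B a: FOLLOW(B) ⊇ FIRST(a) = {a}; new: +{a}
  B→c C: FOLLOW(C) ⊇ FOLLOW(B) ⊇ {a}; new: +{a}
  S→B C: FOLLOW(B) ⊇ FIRST(C) = {c}; new: +{c}
  S→B C: FOLLOW(C) ⊇ FOLLOW(S) ⊇ {$}; new: +{$}
  S→a A: FOLLOW(A) ⊇ FOLLOW(S) ⊇ {$}; new: +{$}
  FOLLOW(S)={$}  FOLLOW(A)={$}  FOLLOW(B)={a,c}  FOLLOW(C)={$,a}
iter 2:
  B→c C: FOLLOW(C) ⊇ FOLLOW(B) ⊇ {a,c}; new: +{c}
  FOLLOW(S)={$}  FOLLOW(A)={$}  FOLLOW(B)={a,c}  FOLLOW(C)={$,a,c}
iter 3: (no change)
  FOLLOW(S)={$}  FOLLOW(A)={$}  FOLLOW(B)={a,c}  FOLLOW(C)={$,a,c}

FOLLOW(B) = ["a", "c"]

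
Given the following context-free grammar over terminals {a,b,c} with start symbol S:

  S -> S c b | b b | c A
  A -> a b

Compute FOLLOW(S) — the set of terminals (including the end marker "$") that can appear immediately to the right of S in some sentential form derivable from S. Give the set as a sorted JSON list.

Compute FIRST by fixpoint:
pass 1:
  A via A→a b: +{a}
  S via S→b b: +{b}
  S via S→c A: +{c}
  S: {b,c}  A: {a}
pass 2: done
  S: {b,c}  A: {a}

FOLLOW iteration:
seed FOLLOW(S) with $
round 1:
  S→S c b: FOLLOW(S) ⊇ FIRST(c) = {c}; new: +{c}
  S→c A: FOLLOW(A) ⊇ FOLLOW(S) ⊇ {$,c}; new: +{$,c}
  FOLLOW[S]={$,c}  FOLLOW[A]={$,c}
round 2: (no change)
  FOLLOW[S]={$,c}  FOLLOW[A]={$,c}

FOLLOW(S) = ["$", "c"]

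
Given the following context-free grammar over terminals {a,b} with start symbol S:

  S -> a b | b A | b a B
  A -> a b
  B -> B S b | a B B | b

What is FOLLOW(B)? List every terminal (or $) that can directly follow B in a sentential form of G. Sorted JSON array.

Compute FIRST by fixpoint:
round 1:
  A via A→a b: +{a}
  B via B→a B B: +{a}
  B via B→b: +{b}
  S via S→a b: +{a}
  S via S→b A: +{b}
  S: {a,b}  A: {a}  B: {a,b}
round 2: (stable)
  S: {a,b}  A: {a}  B: {a,b}

FOLLOW iteration:
initialize: $ ∈ FOLLOW(S)
iter 1:
  B→B S b: FOLLOW(B) ⊇ FIRST(S) = {a,b}; new: +{a,b}
  B→B S b: FOLLOW(S) ⊇ FIRST(b) = {b}; new: +{b}
  S→b A: FOLLOW(A) ⊇ FOLLOW(S) ⊇ {$,b}; new: +{$,b}
  S→b a B: FOLLOW(B) ⊇ FOLLOW(S) ⊇ {$,b}; new: +{$}
  FOLLOW[S]={$,b}  FOLLOW[A]={$,b}  FOLLOW[B]={$,a,b}
iter 2: (stable)
  FOLLOW[S]={$,b}  FOLLOW[A]={$,b}  FOLLOW[B]={$,a,b}

FOLLOW(B) = ["$", "a", "b"]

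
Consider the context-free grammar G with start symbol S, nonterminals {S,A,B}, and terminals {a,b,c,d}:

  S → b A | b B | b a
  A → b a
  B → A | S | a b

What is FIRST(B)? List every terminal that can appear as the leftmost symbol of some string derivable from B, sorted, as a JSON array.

Compute FIRST by fixpoint:
pass 1:
  A via A→b a: +{b}
  B via B→A: +{b}
  B via B→a b: +{a}
  S via S→b A: +{b}
  FIRST(S)={b}  FIRST(A)={b}  FIRST(B)={a,b}
pass 2: (no change)
  FIRST(S)={b}  FIRST(A)={b}  FIRST(B)={a,b}

FIRST(B) = ["a", "b"]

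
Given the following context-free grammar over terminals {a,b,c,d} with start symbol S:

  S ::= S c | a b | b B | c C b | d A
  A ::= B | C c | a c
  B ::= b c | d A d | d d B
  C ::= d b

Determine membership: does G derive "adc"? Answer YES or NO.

CNF form of G:
  S -> S T0 | T0 X8 | T1 T2 | T2 B | T3 A
  A -> C T0 | T1 T0 | T2 T0 | T3 X4 | T3 X5
  B -> T2 T0 | T3 X6 | T3 X7
  C -> T3 T2
  T0 -> c
  T1 -> a
  T2 -> b
  T3 -> d
  X4 -> A T3
  X5 -> T3 B
  X6 -> A T3
  X7 -> T3 B
  X8 -> C T2

CYK table (by increasing span):
  T[0,0] 'a' = {T1}  orig:{}
  T[1,1] 'd' = {T3}  orig:{}
  T[2,2] 'c' = {T0}  orig:{}
  T[0,1] 'ad' = ∅
  T[1,2] 'dc' = ∅
  T[0,2] 'adc' = ∅

S ∉ T[0,2] ⇒ NO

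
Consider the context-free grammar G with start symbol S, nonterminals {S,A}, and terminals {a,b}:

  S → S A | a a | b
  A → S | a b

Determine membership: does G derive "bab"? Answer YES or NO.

Convert to CNF:
  S -> S A | T0 T0 | b
  A -> S A | T0 T0 | T0 T1 | b
  T0 -> a
  T1 -> b

Fill CYK table bottom-up:
  T[0,0] 'b' = {A,S,T1}  orig:{A,S}
  T[1,1] 'a' = {T0}  orig:{}
  T[2,2] 'b' = {A,S,T1}  orig:{A,S}
  T[0,1] 'ba' = ∅
  T[1,2] 'ab' = {A}
  T[0,2] 'bab' = {A,S}

S ∈ T[0,2] ⇒ YES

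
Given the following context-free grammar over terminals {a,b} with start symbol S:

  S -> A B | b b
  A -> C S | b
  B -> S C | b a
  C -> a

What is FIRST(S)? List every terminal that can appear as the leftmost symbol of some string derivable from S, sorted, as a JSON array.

FIRST iteration:
pass 1:
  A via A→b: +{b}
  B via B→b a: +{b}
  C via C→a: +{a}
  S via S→A B: +{b}
  FIRST[S]={b}  FIRST[A]={b}  FIRST[B]={b}  FIRST[C]={a}
pass 2:
  A via A→C S: +{a}
  S via S→A B: +{a}
  FIRST[S]={a,b}  FIRST[A]={a,b}  FIRST[B]={b}  FIRST[C]={a}
pass 3:
  B via B→S C: +{a}
  FIRST[S]={a,b}  FIRST[A]={a,b}  FIRST[B]={a,b}  FIRST[C]={a}
pass 4: (no change)
  FIRST[S]={a,b}  FIRST[A]={a,b}  FIRST[B]={a,b}  FIRST[C]={a}

FIRST(S) = ["a", "b"]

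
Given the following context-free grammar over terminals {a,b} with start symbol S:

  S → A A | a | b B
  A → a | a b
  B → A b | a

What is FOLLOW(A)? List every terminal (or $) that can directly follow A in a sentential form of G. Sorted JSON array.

Compute FIRST by fixpoint:
iter 1:
  A via A→a: +{a}
  B via B→A b: +{a}
  S via S→A A: +{a}
  S via S→b B: +{b}
  FIRST[S]={a,b}  FIRST[A]={a}  FIRST[B]={a}
iter 2: done
  FIRST[S]={a,b}  FIRST[A]={a}  FIRST[B]={a}

FOLLOW iteration:
seed FOLLOW(S) with $
iter 1:
  B→A b: FOLLOW(A) ⊇ FIRST(b) = {b}; new: +{b}
  S→A A: FOLLOW(A) ⊇ FIRST(A) = {a}; new: +{a}
  S→A A: FOLLOW(A) ⊇ FOLLOW(S) ⊇ {$}; new: +{$}
  S→b B: FOLLOW(B) ⊇ FOLLOW(S) ⊇ {$}; new: +{$}
  FOLLOW[S]={$}  FOLLOW[A]={$,a,b}  FOLLOW[B]={$}
iter 2: (no change)
  FOLLOW[S]={$}  FOLLOW[A]={$,a,b}  FOLLOW[B]={$}

FOLLOW(A) = ["$", "a", "b"]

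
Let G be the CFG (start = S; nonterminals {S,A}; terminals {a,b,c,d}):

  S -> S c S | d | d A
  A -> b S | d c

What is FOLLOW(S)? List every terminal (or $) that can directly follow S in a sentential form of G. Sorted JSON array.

Compute FIRST by fixpoint:
pass 1:
  A via A→b S: +{b}
  A via A→d c: +{d}
  S via S→d: +{d}
  S: {d}  A: {b,d}
pass 2: done
  S: {d}  A: {b,d}

FOLLOW sets:
seed FOLLOW(S) with $
pass 1:
  S→S c S: FOLLOW(S) ⊇ FIRST(c) = {c}; new: +{c}
  S→d A: FOLLOW(A) ⊇ FOLLOW(S) ⊇ {$,c}; new: +{$,c}
  S: {$,c}  A: {$,c}
pass 2: (stable)
  S: {$,c}  A: {$,c}

FOLLOW(S) = ["$", "c"]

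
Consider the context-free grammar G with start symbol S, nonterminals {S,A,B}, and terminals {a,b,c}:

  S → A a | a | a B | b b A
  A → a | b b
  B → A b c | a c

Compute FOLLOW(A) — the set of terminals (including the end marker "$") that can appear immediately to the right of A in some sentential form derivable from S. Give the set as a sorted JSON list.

FIRST iteration:
round 1:
  A via A→a: +{a}
  A via A→b b: +{b}
  B via B→A b c: +{a,b}
  S via S→A a: +{a,b}
  FIRST[S]={a,b}  FIRST[A]={a,b}  FIRST[B]={a,b}
round 2: (no change)
  FIRST[S]={a,b}  FIRST[A]={a,b}  FIRST[B]={a,b}

FOLLOW sets:
initialize: $ ∈ FOLLOW(S)
iter 1:
  B→A b c: FOLLOW(A) ⊇ FIRST(b) = {b}; new: +{b}
  S→A a: FOLLOW(A) ⊇ FIRST(a) = {a}; new: +{a}
  S→a B: FOLLOW(B) ⊇ FOLLOW(S) ⊇ {$}; new: +{$}
  S→b b A: FOLLOW(A) ⊇ FOLLOW(S) ⊇ {$}; new: +{$}
  FOLLOW(S)={$}  FOLLOW(A)={$,a,b}  FOLLOW(B)={$}
iter 2: (stable)
  FOLLOW(S)={$}  FOLLOW(A)={$,a,b}  FOLLOW(B)={$}

FOLLOW(A) = ["$", "a", "b"]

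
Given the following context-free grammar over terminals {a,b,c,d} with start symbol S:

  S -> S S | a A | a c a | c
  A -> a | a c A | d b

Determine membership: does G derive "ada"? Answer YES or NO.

Convert to CNF:
  S -> S S | T0 A | T0 X5 | c
  A -> T0 X4 | T2 T3 | a
  T0 -> a
  T1 -> c
  T2 -> d
  T3 -> b
  X4 -> T1 A
  X5 -> T1 T0

Fill CYK table bottom-up:
  [0..0]={A,T0}  "a"  orig:{A}
  [1..1]={T2}  "d"  orig:{}
  [2..2]={A,T0}  "a"  orig:{A}
  [0..1]=∅  "ad"
  [1..2]=∅  "da"
  [0..2]=∅  "ada"

S ∉ T[0,2] ⇒ NO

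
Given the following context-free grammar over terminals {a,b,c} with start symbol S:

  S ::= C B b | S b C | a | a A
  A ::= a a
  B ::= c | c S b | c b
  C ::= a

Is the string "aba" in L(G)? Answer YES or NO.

Convert to CNF:
  S -> C X4 | S X5 | T0 A | a
  A -> T0 T0
  B -> T1 T2 | T1 X3 | c
  C -> a
  T0 -> a
  T1 -> c
  T2 -> b
  X3 -> S T2
  X4 -> B T2
  X5 -> T2 C

CYK fill:
  T[0,0] 'a' = {C,S,T0}  orig:{C,S}
  T[1,1] 'b' = {T2}  orig:{}
  T[2,2] 'a' = {C,S,T0}  orig:{C,S}
  T[0,1] 'ab' = {X3}  orig:{}
  T[1,2] 'ba' = {X5}  orig:{}
  T[0,2] 'aba' = {S}

S ∈ T[0,2] ⇒ YES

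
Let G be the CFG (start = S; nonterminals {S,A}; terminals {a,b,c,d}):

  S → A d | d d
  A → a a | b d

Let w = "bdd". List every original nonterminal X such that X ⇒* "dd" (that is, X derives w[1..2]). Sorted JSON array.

Convert to CNF:
  S -> A T2 | T2 T2
  A -> T0 T0 | T1 T2
  T0 -> a
  T1 -> b
  T2 -> d

CYK fill (cells [i..j] with 1 ≤ i ≤ j ≤ 2 only):
  [1..1]={T2}  "d"  orig:{}
  [2..2]={T2}  "d"  orig:{}
  [1..2]={S}  "dd"

Original NTs in T[1,2] deriving "dd": ["S"]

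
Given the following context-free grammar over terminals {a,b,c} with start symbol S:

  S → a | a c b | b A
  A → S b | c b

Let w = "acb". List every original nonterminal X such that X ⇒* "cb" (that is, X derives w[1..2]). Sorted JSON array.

CNF form of G:
  S -> T0 A | T2 X3 | a
  A -> S T0 | T1 T0
  T0 -> b
  T1 -> c
  T2 -> a
  X3 -> T1 T0

CYK fill (cells [i..j] with 1 ≤ i ≤ j ≤ 2 only):
  cell(1,1) c: {T1}  orig:{}
  cell(2,2) b: {T0}  orig:{}
  cell(1,2) cb: {A,X3}  orig:{A}

Original NTs in T[1,2] deriving "cb": ["A"]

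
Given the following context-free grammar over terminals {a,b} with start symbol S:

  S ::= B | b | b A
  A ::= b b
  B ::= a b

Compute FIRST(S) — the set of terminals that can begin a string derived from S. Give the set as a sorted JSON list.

FIRST iteration:
round 1:
  A via A→b b: +{b}
  B via B→a b: +{a}
  S via S→B: +{a}
  S via S→b: +{b}
  FIRST(S)={a,b}  FIRST(A)={b}  FIRST(B)={a}
round 2: (no change)
  FIRST(S)={a,b}  FIRST(A)={b}  FIRST(B)={a}

FIRST(S) = ["a", "b"]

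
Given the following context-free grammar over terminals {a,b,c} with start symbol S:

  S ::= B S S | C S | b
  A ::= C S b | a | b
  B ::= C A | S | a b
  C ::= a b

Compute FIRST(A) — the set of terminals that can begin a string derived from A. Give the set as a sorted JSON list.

FIRST iteration:
[1]
  A via A→a: +{a}
  A via A→b: +{b}
  B via B→a b: +{a}
  C via C→a b: +{a}
  S via S→B S S: +{a}
  S via S→b: +{b}
  FIRST[S]={a,b}  FIRST[A]={a,b}  FIRST[B]={a}  FIRST[C]={a}
[2]
  B via B→S: +{b}
  FIRST[S]={a,b}  FIRST[A]={a,b}  FIRST[B]={a,b}  FIRST[C]={a}
[3] done
  FIRST[S]={a,b}  FIRST[A]={a,b}  FIRST[B]={a,b}  FIRST[C]={a}

FIRST(A) = ["a", "b"]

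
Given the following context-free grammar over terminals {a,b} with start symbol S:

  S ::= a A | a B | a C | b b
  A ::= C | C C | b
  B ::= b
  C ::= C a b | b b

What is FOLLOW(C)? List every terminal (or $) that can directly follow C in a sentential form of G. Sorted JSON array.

FIRST sets, iterate to fixpoint:
pass 1:
  A via A→b: +{b}
  B via B→b: +{b}
  C via C→b b: +{b}
  S via S→a A: +{a}
  S via S→b b: +{b}
  FIRST(S)={a,b}  FIRST(A)={b}  FIRST(B)={b}  FIRST(C)={b}
pass 2: (stable)
  FIRST(S)={a,b}  FIRST(A)={b}  FIRST(B)={b}  FIRST(C)={b}

Compute FOLLOW by fixpoint:
seed FOLLOW(S) with $
pass 1:
  A→C C: FOLLOW(C) ⊇ FIRST(C) = {b}; new: +{b}
  C→C a b: FOLLOW(C) ⊇ FIRST(a) = {a}; new: +{a}
  S→a A: FOLLOW(A) ⊇ FOLLOW(S) ⊇ {$}; new: +{$}
  S→a B: FOLLOW(B) ⊇ FOLLOW(S) ⊇ {$}; new: +{$}
  S→a C: FOLLOW(C) ⊇ FOLLOW(S) ⊇ {$}; new: +{$}
  FOLLOW[S]={$}  FOLLOW[A]={$}  FOLLOW[B]={$}  FOLLOW[C]={$,a,b}
pass 2: done
  FOLLOW[S]={$}  FOLLOW[A]={$}  FOLLOW[B]={$}  FOLLOW[C]={$,a,b}

FOLLOW(C) = ["$", "a", "b"]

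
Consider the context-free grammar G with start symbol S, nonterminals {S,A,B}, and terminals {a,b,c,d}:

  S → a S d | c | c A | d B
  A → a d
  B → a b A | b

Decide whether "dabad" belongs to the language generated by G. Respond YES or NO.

Convert to CNF:
  S -> T0 X5 | T1 B | T3 A | c
  A -> T0 T1
  B -> T0 X4 | b
  T0 -> a
  T1 -> d
  T2 -> b
  T3 -> c
  X4 -> T2 A
  X5 -> S T1

Fill CYK table bottom-up:
  T[0,0] 'd' = {T1}  orig:{}
  T[1,1] 'a' = {T0}  orig:{}
  T[2,2] 'b' = {B,T2}  orig:{B}
  T[3,3] 'a' = {T0}  orig:{}
  T[4,4] 'd' = {T1}  orig:{}
  T[0,1] 'da' = ∅
  T[1,2] 'ab' = ∅
  T[2,3] 'ba' = ∅
  T[3,4] 'ad' = {A}
  T[0,2] 'dab' = ∅
  T[1,3] 'aba' = ∅
  T[2,4] 'bad' = {X4}  orig:{}
  T[0,3] 'daba' = ∅
  T[1,4] 'abad' = {B}
  T[0,4] 'dabad' = {S}

S ∈ T[0,4] ⇒ YES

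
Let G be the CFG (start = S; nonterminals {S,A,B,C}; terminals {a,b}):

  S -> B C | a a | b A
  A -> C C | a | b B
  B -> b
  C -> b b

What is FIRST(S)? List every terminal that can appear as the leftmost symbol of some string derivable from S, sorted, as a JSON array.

Compute FIRST by fixpoint:
round 1:
  A via A→a: +{a}
  A via A→b B: +{b}
  B via B→b: +{b}
  C via C→b b: +{b}
  S via S→B C: +{b}
  S via S→a a: +{a}
  FIRST[S]={a,b}  FIRST[A]={a,b}  FIRST[B]={b}  FIRST[C]={b}
round 2: done
  FIRST[S]={a,b}  FIRST[A]={a,b}  FIRST[B]={b}  FIRST[C]={b}

FIRST(S) = ["a", "b"]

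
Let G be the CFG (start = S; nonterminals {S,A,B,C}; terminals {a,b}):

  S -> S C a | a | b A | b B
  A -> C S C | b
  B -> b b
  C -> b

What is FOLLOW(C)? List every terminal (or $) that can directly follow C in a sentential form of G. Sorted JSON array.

Compute FIRST by fixpoint:
pass 1:
  A via A→b: +{b}
  B via B→b b: +{b}
  C via C→b: +{b}
  S via S→a: +{a}
  S via S→b A: +{b}
  FIRST[S]={a,b}  FIRST[A]={b}  FIRST[B]={b}  FIRST[C]={b}
pass 2: (no change)
  FIRST[S]={a,b}  FIRST[A]={b}  FIRST[B]={b}  FIRST[C]={b}

FOLLOW iteration:
FOLLOW(S) := {$}
iter 1:
  A→C S C: FOLLOW(C) ⊇ FIRST(S) = {a,b}; new: +{a,b}
  A→C S C: FOLLOW(S) ⊇ FIRST(C) = {b}; new: +{b}
  S→b A: FOLLOW(A) ⊇ FOLLOW(S) ⊇ {$,b}; new: +{$,b}
  S→b B: FOLLOW(B) ⊇ FOLLOW(S) ⊇ {$,b}; new: +{$,b}
  FOLLOW[S]={$,b}  FOLLOW[A]={$,b}  FOLLOW[B]={$,b}  FOLLOW[C]={a,b}
iter 2:
  A→C S C: FOLLOW(C) ⊇ FOLLOW(A) ⊇ {$,b}; new: +{$}
  FOLLOW[S]={$,b}  FOLLOW[A]={$,b}  FOLLOW[B]={$,b}  FOLLOW[C]={$,a,b}
iter 3: — fixpoint
  FOLLOW[S]={$,b}  FOLLOW[A]={$,b}  FOLLOW[B]={$,b}  FOLLOW[C]={$,a,b}

FOLLOW(C) = ["$", "a", "b"]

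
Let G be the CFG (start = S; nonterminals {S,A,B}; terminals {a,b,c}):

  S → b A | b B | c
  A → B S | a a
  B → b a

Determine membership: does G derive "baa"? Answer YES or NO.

CNF form of G:
  S -> T1 A | T1 B | c
  A -> B S | T0 T0
  B -> T1 T0
  T0 -> a
  T1 -> b

CYK table (by increasing span):
  T[0,0] 'b' = {T1}  orig:{}
  T[1,1] 'a' = {T0}  orig:{}
  T[2,2] 'a' = {T0}  orig:{}
  T[0,1] 'ba' = {B}
  T[1,2] 'aa' = {A}
  T[0,2] 'baa' = {S}

S ∈ T[0,2] ⇒ YES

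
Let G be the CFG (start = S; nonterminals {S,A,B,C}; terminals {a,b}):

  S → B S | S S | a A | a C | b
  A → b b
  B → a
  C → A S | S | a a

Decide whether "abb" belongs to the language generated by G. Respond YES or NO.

Convert to CNF:
  S -> B S | S S | T1 A | T1 C | b
  A -> T0 T0
  B -> a
  C -> A S | B S | S S | T1 A | T1 C | T1 T1 | b
  T0 -> b
  T1 -> a

CYK fill:
  cell(0,0) a: {B,T1}  orig:{B}
  cell(1,1) b: {C,S,T0}  orig:{C,S}
  cell(2,2) b: {C,S,T0}  orig:{C,S}
  cell(0,1) ab: {C,S}
  cell(1,2) bb: {A,C,S}
  cell(0,2) abb: {C,S}

S ∈ T[0,2] ⇒ YES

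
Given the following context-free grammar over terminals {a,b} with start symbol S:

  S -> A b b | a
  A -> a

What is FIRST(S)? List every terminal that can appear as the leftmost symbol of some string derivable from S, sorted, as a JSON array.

FIRST sets, iterate to fixpoint:
iter 1:
  A via A→a: +{a}
  S via S→A b b: +{a}
  S: {a}  A: {a}
iter 2: (stable)
  S: {a}  A: {a}

FIRST(S) = ["a"]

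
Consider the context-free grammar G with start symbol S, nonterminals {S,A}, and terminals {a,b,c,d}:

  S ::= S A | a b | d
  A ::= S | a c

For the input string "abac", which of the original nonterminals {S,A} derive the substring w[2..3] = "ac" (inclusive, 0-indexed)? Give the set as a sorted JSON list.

CNF form of G:
  S -> S A | T0 T1 | d
  A -> S A | T0 T1 | T0 T2 | d
  T0 -> a
  T1 -> b
  T2 -> c

CYK table (by increasing span) (cells [i..j] with 2 ≤ i ≤ j ≤ 3 only):
  [2..2]={T0}  "a"  orig:{}
  [3..3]={T2}  "c"  orig:{}
  [2..3]={A}  "ac"

Original NTs in T[2,3] deriving "ac": ["A"]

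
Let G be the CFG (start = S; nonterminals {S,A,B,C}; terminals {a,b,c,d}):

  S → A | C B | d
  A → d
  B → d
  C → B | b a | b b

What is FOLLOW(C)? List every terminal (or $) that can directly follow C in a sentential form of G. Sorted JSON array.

FIRST iteration:
round 1:
  A via A→d: +{d}
  B via B→d: +{d}
  C via C→B: +{d}
  C via C→b a: +{b}
  S via S→A: +{d}
  S via S→C B: +{b}
  S: {b,d}  A: {d}  B: {d}  C: {b,d}
round 2: (no change)
  S: {b,d}  A: {d}  B: {d}  C: {b,d}

Compute FOLLOW by fixpoint:
seed FOLLOW(S) with $
round 1:
  S→A: FOLLOW(A) ⊇ FOLLOW(S) ⊇ {$}; new: +{$}
  S→C B: FOLLOW(C) ⊇ FIRST(B) = {d}; new: +{d}
  S→C B: FOLLOW(B) ⊇ FOLLOW(S) ⊇ {$}; new: +{$}
  FOLLOW(S)={$}  FOLLOW(A)={$}  FOLLOW(B)={$}  FOLLOW(C)={d}
round 2:
  C→B: FOLLOW(B) ⊇ FOLLOW(C) ⊇ {d}; new: +{d}
  FOLLOW(S)={$}  FOLLOW(A)={$}  FOLLOW(B)={$,d}  FOLLOW(C)={d}
round 3: (stable)
  FOLLOW(S)={$}  FOLLOW(A)={$}  FOLLOW(B)={$,d}  FOLLOW(C)={d}

FOLLOW(C) = ["d"]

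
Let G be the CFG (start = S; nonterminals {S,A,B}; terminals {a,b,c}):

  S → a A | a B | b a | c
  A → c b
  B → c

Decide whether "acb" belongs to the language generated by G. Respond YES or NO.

CNF form of G:
  S -> T1 T2 | T2 A | T2 B | c
  A -> T0 T1
  B -> c
  T0 -> c
  T1 -> b
  T2 -> a

CYK table (by increasing span):
  cell(0,0) a: {T2}  orig:{}
  cell(1,1) c: {B,S,T0}  orig:{B,S}
  cell(2,2) b: {T1}  orig:{}
  cell(0,1) ac: {S}
  cell(1,2) cb: {A}
  cell(0,2) acb: {S}

S ∈ T[0,2] ⇒ YES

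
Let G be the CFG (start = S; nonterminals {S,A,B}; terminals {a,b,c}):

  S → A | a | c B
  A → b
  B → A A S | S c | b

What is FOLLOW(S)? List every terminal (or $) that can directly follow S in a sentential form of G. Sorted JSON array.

FIRST iteration:
[1]
  A via A→b: +{b}
  B via B→A A S: +{b}
  S via S→A: +{b}
  S via S→a: +{a}
  S via S→c B: +{c}
  S: {a,b,c}  A: {b}  B: {b}
[2]
  B via B→S c: +{a,c}
  S: {a,b,c}  A: {b}  B: {a,b,c}
[3] (no change)
  S: {a,b,c}  A: {b}  B: {a,b,c}

Compute FOLLOW by fixpoint:
FOLLOW(S) := {$}
iter 1:
  B→A A S: FOLLOW(A) ⊇ FIRST(A) = {b}; new: +{b}
  B→A A S: FOLLOW(A) ⊇ FIRST(S) = {a,b,c}; new: +{a,c}
  B→S c: FOLLOW(S) ⊇ FIRST(c) = {c}; new: +{c}
  S→A: FOLLOW(A) ⊇ FOLLOW(S) ⊇ {$,c}; new: +{$}
  S→c B: FOLLOW(B) ⊇ FOLLOW(S) ⊇ {$,c}; new: +{$,c}
  FOLLOW[S]={$,c}  FOLLOW[A]={$,a,b,c}  FOLLOW[B]={$,c}
iter 2: (no change)
  FOLLOW[S]={$,c}  FOLLOW[A]={$,a,b,c}  FOLLOW[B]={$,c}

FOLLOW(S) = ["$", "c"]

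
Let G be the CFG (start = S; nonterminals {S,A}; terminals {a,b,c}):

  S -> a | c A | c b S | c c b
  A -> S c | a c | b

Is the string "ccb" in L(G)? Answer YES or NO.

Convert to CNF:
  S -> T0 A | T0 X3 | T0 X4 | a
  A -> S T0 | T1 T0 | b
  T0 -> c
  T1 -> a
  T2 -> b
  X3 -> T2 S
  X4 -> T0 T2

Fill CYK table bottom-up:
  T[0,0] 'c' = {T0}  orig:{}
  T[1,1] 'c' = {T0}  orig:{}
  T[2,2] 'b' = {A,T2}  orig:{A}
  T[0,1] 'cc' = ∅
  T[1,2] 'cb' = {S,X4}  orig:{S}
  T[0,2] 'ccb' = {S}

S ∈ T[0,2] ⇒ YES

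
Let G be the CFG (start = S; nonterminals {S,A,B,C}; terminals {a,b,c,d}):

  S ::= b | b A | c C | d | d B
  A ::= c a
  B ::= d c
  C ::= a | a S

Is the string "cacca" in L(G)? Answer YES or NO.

Convert to CNF:
  S -> T0 C | T2 B | T3 A | b | d
  A -> T0 T1
  B -> T2 T0
  C -> T1 S | a
  T0 -> c
  T1 -> a
  T2 -> d
  T3 -> b

CYK fill:
  T[0,0] 'c' = {T0}  orig:{}
  T[1,1] 'a' = {C,T1}  orig:{C}
  T[2,2] 'c' = {T0}  orig:{}
  T[3,3] 'c' = {T0}  orig:{}
  T[4,4] 'a' = {C,T1}  orig:{C}
  T[0,1] 'ca' = {A,S}
  T[1,2] 'ac' = ∅
  T[2,3] 'cc' = ∅
  T[3,4] 'ca' = {A,S}
  T[0,2] 'cac' = ∅
  T[1,3] 'acc' = ∅
  T[2,4] 'cca' = ∅
  T[0,3] 'cacc' = ∅
  T[1,4] 'acca' = ∅
  T[0,4] 'cacca' = ∅

S ∉ T[0,4] ⇒ NO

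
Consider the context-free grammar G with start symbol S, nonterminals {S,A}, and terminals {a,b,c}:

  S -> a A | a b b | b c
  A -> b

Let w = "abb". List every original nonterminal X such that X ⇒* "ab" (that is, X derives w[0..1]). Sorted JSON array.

CNF form of G:
  S -> T0 A | T0 X3 | T1 T2
  A -> b
  T0 -> a
  T1 -> b
  T2 -> c
  X3 -> T1 T1

CYK table (by increasing span) (cells [i..j] with 0 ≤ i ≤ j ≤ 1 only):
  cell(0,0) a: {T0}  orig:{}
  cell(1,1) b: {A,T1}  orig:{A}
  cell(0,1) ab: {S}

Original NTs in T[0,1] deriving "ab": ["S"]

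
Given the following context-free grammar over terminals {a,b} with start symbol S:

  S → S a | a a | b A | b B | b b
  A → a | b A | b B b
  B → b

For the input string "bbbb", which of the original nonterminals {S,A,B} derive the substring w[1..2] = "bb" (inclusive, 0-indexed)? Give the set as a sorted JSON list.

Convert to CNF:
  S -> S T1 | T0 A | T0 B | T0 T0 | T1 T1
  A -> T0 A | T0 X2 | a
  B -> b
  T0 -> b
  T1 -> a
  X2 -> B T0

CYK fill (cells [i..j] with 1 ≤ i ≤ j ≤ 2 only):
  T[1,1] 'b' = {B,T0}  orig:{B}
  T[2,2] 'b' = {B,T0}  orig:{B}
  T[1,2] 'bb' = {S,X2}  orig:{S}

Original NTs in T[1,2] deriving "bb": ["S"]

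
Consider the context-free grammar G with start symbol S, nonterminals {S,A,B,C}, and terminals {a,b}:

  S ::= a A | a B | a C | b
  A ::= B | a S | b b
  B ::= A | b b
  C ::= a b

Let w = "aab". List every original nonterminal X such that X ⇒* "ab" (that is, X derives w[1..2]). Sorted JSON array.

CNF form of G:
  S -> T0 A | T0 B | T0 C | b
  A -> T0 S | T1 T1
  B -> T0 S | T1 T1
  C -> T0 T1
  T0 -> a
  T1 -> b

CYK table (by increasing span) (cells [i..j] with 1 ≤ i ≤ j ≤ 2 only):
  T[1,1] 'a' = {T0}  orig:{}
  T[2,2] 'b' = {S,T1}  orig:{S}
  T[1,2] 'ab' = {A,B,C}

Original NTs in T[1,2] deriving "ab": ["A", "B", "C"]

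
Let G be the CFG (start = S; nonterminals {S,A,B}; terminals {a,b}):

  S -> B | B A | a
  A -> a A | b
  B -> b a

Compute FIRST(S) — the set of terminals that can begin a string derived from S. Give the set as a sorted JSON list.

Compute FIRST by fixpoint:
[1]
  A via A→a A: +{a}
  A via A→b: +{b}
  B via B→b a: +{b}
  S via S→B: +{b}
  S via S→a: +{a}
  FIRST(S)={a,b}  FIRST(A)={a,b}  FIRST(B)={b}
[2] (no change)
  FIRST(S)={a,b}  FIRST(A)={a,b}  FIRST(B)={b}

FIRST(S) = ["a", "b"]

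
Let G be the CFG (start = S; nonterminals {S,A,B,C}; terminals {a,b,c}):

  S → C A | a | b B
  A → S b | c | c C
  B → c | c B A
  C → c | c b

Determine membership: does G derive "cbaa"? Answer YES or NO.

CNF form of G:
  S -> C A | T0 B | a
  A -> S T0 | T1 C | c
  B -> T1 X2 | c
  C -> T1 T0 | c
  T0 -> b
  T1 -> c
  X2 -> B A

CYK table (by increasing span):
  T[0,0] 'c' = {A,B,C,T1}  orig:{A,B,C}
  T[1,1] 'b' = {T0}  orig:{}
  T[2,2] 'a' = {S}
  T[3,3] 'a' = {S}
  T[0,1] 'cb' = {C}
  T[1,2] 'ba' = ∅
  T[2,3] 'aa' = ∅
  T[0,2] 'cba' = ∅
  T[1,3] 'baa' = ∅
  T[0,3] 'cbaa' = ∅

S ∉ T[0,3] ⇒ NO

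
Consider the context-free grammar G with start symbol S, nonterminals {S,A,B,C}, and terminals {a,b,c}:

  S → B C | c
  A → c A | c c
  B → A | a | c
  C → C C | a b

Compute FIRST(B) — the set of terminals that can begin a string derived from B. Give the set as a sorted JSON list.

FIRST sets, iterate to fixpoint:
pass 1:
  A via A→c A: +{c}
  B via B→A: +{c}
  B via B→a: +{a}
  C via C→a b: +{a}
  S via S→B C: +{a,c}
  FIRST(S)={a,c}  FIRST(A)={c}  FIRST(B)={a,c}  FIRST(C)={a}
pass 2: (no change)
  FIRST(S)={a,c}  FIRST(A)={c}  FIRST(B)={a,c}  FIRST(C)={a}

FIRST(B) = ["a", "c"]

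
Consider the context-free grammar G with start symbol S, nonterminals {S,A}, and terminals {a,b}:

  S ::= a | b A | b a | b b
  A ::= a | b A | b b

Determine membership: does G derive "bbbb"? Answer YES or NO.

CNF form of G:
  S -> T0 A | T0 T0 | T0 T1 | a
  A -> T0 A | T0 T0 | a
  T0 -> b
  T1 -> a

CYK table (by increasing span):
  cell(0,0) b: {T0}  orig:{}
  cell(1,1) b: {T0}  orig:{}
  cell(2,2) b: {T0}  orig:{}
  cell(3,3) b: {T0}  orig:{}
  cell(0,1) bb: {A,S}
  cell(1,2) bb: {A,S}
  cell(2,3) bb: {A,S}
  cell(0,2) bbb: {A,S}
  cell(1,3) bbb: {A,S}
  cell(0,3) bbbb: {A,S}

S ∈ T[0,3] ⇒ YES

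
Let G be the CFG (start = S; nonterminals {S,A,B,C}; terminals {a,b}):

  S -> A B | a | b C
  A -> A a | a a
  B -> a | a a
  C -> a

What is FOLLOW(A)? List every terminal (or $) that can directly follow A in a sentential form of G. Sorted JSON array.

Compute FIRST by fixpoint:
round 1:
  A via A→a a: +{a}
  B via B→a: +{a}
  C via C→a: +{a}
  S via S→A B: +{a}
  S via S→b C: +{b}
  S: {a,b}  A: {a}  B: {a}  C: {a}
round 2: (stable)
  S: {a,b}  A: {a}  B: {a}  C: {a}

Compute FOLLOW by fixpoint:
initialize: $ ∈ FOLLOW(S)
pass 1:
  A→A a: FOLLOW(A) ⊇ FIRST(a) = {a}; new: +{a}
  S→A B: FOLLOW(B) ⊇ FOLLOW(S) ⊇ {$}; new: +{$}
  S→b C: FOLLOW(C) ⊇ FOLLOW(S) ⊇ {$}; new: +{$}
  FOLLOW(S)={$}  FOLLOW(A)={a}  FOLLOW(B)={$}  FOLLOW(C)={$}
pass 2: (stable)
  FOLLOW(S)={$}  FOLLOW(A)={a}  FOLLOW(B)={$}  FOLLOW(C)={$}

FOLLOW(A) = ["a"]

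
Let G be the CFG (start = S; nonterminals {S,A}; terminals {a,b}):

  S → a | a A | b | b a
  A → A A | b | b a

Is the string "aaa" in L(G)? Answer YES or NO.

CNF form of G:
  S -> T0 T1 | T1 A | a | b
  A -> A A | T0 T1 | b
  T0 -> b
  T1 -> a

CYK table (by increasing span):
  T[0,0] 'a' = {S,T1}  orig:{S}
  T[1,1] 'a' = {S,T1}  orig:{S}
  T[2,2] 'a' = {S,T1}  orig:{S}
  T[0,1] 'aa' = ∅
  T[1,2] 'aa' = ∅
  T[0,2] 'aaa' = ∅

S ∉ T[0,2] ⇒ NO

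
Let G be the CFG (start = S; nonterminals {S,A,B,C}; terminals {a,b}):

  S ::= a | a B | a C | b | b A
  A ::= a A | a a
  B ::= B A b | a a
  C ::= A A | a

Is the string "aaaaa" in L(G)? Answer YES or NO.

Convert to CNF:
  S -> T0 B | T0 C | T1 A | a | b
  A -> T0 A | T0 T0
  B -> B X2 | T0 T0
  C -> A A | a
  T0 -> a
  T1 -> b
  X2 -> A T1

CYK table (by increasing span):
  T[0,0] 'a' = {C,S,T0}  orig:{C,S}
  T[1,1] 'a' = {C,S,T0}  orig:{C,S}
  T[2,2] 'a' = {C,S,T0}  orig:{C,S}
  T[3,3] 'a' = {C,S,T0}  orig:{C,S}
  T[4,4] 'a' = {C,S,T0}  orig:{C,S}
  T[0,1] 'aa' = {A,B,S}
  T[1,2] 'aa' = {A,B,S}
  T[2,3] 'aa' = {A,B,S}
  T[3,4] 'aa' = {A,B,S}
  T[0,2] 'aaa' = {A,S}
  T[1,3] 'aaa' = {A,S}
  T[2,4] 'aaa' = {A,S}
  T[0,3] 'aaaa' = {A,C}
  T[1,4] 'aaaa' = {A,C}
  T[0,4] 'aaaaa' = {A,C,S}

S ∈ T[0,4] ⇒ YES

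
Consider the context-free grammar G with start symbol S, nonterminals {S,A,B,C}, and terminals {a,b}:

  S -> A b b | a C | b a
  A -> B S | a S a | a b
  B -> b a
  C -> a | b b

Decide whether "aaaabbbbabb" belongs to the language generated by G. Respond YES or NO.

CNF form of G:
  S -> A X3 | T0 C | T1 T0
  A -> B S | T0 T1 | T0 X2
  B -> T1 T0
  C -> T1 T1 | a
  T0 -> a
  T1 -> b
  X2 -> S T0
  X3 -> T1 T1

Fill CYK table bottom-up:
  cell(0,0) a: {C,T0}  orig:{C}
  cell(1,1) a: {C,T0}  orig:{C}
  cell(2,2) a: {C,T0}  orig:{C}
  cell(3,3) a: {C,T0}  orig:{C}
  cell(4,4) b: {T1}  orig:{}
  cell(5,5) b: {T1}  orig:{}
  cell(6,6) b: {T1}  orig:{}
  cell(7,7) b: {T1}  orig:{}
  cell(8,8) a: {C,T0}  orig:{C}
  cell(9,9) b: {T1}  orig:{}
  cell(10,10) b: {T1}  orig:{}
  cell(0,1) aa: {S}
  cell(1,2) aa: {S}
  cell(2,3) aa: {S}
  cell(3,4) ab: {A}
  cell(4,5) bb: {C,X3}  orig:{C}
  cell(5,6) bb: {C,X3}  orig:{C}
  cell(6,7) bb: {C,X3}  orig:{C}
  cell(7,8) ba: {B,S}
  cell(8,9) ab: {A}
  cell(9,10) bb: {C,X3}  orig:{C}
  cell(0,2) aaa: {X2}  orig:{}
  cell(1,3) aaa: {X2}  orig:{}
  cell(2,4) aab: ∅
  cell(3,5) abb: {S}
  cell(4,6) bbb: ∅
  cell(5,7) bbb: ∅
  cell(6,8) bba: ∅
  cell(7,9) bab: ∅
  cell(8,10) abb: {S}
  cell(0,3) aaaa: {A}
  cell(1,4) aaab: ∅
  cell(2,5) aabb: ∅
  cell(3,6) abbb: {S}
  cell(4,7) bbbb: ∅
  cell(5,8) bbba: ∅
  cell(6,9) bbab: ∅
  cell(7,10) babb: ∅
  cell(0,4) aaaab: ∅
  cell(1,5) aaabb: ∅
  cell(2,6) aabbb: ∅
  cell(3,7) abbbb: ∅
  cell(4,8) bbbba: ∅
  cell(5,9) bbbab: ∅
  cell(6,10) bbabb: ∅
  cell(0,5) aaaabb: {S}
  cell(1,6) aaabbb: ∅
  cell(2,7) aabbbb: ∅
  cell(3,8) abbbba: ∅
  cell(4,9) bbbbab: ∅
  cell(5,10) bbbabb: ∅
  cell(0,6) aaaabbb: ∅
  cell(1,7) aaabbbb: ∅
  cell(2,8) aabbbba: ∅
  cell(3,9) abbbbab: ∅
  cell(4,10) bbbbabb: ∅
  cell(0,7) aaaabbbb: ∅
  cell(1,8) aaabbbba: ∅
  cell(2,9) aabbbbab: ∅
  cell(3,10) abbbbabb: ∅
  cell(0,8) aaaabbbba: ∅
  cell(1,9) aaabbbbab: ∅
  cell(2,10) aabbbbabb: ∅
  cell(0,9) aaaabbbbab: ∅
  cell(1,10) aaabbbbabb: ∅
  cell(0,10) aaaabbbbabb: ∅

S ∉ T[0,10] ⇒ NO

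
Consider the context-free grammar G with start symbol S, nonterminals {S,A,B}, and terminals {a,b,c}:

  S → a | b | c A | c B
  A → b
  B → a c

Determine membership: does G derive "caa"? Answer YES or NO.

CNF form of G:
  S -> T1 A | T1 B | a | b
  A -> b
  B -> T0 T1
  T0 -> a
  T1 -> c

Fill CYK table bottom-up:
  T[0,0] 'c' = {T1}  orig:{}
  T[1,1] 'a' = {S,T0}  orig:{S}
  T[2,2] 'a' = {S,T0}  orig:{S}
  T[0,1] 'ca' = ∅
  T[1,2] 'aa' = ∅
  T[0,2] 'caa' = ∅

S ∉ T[0,2] ⇒ NO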